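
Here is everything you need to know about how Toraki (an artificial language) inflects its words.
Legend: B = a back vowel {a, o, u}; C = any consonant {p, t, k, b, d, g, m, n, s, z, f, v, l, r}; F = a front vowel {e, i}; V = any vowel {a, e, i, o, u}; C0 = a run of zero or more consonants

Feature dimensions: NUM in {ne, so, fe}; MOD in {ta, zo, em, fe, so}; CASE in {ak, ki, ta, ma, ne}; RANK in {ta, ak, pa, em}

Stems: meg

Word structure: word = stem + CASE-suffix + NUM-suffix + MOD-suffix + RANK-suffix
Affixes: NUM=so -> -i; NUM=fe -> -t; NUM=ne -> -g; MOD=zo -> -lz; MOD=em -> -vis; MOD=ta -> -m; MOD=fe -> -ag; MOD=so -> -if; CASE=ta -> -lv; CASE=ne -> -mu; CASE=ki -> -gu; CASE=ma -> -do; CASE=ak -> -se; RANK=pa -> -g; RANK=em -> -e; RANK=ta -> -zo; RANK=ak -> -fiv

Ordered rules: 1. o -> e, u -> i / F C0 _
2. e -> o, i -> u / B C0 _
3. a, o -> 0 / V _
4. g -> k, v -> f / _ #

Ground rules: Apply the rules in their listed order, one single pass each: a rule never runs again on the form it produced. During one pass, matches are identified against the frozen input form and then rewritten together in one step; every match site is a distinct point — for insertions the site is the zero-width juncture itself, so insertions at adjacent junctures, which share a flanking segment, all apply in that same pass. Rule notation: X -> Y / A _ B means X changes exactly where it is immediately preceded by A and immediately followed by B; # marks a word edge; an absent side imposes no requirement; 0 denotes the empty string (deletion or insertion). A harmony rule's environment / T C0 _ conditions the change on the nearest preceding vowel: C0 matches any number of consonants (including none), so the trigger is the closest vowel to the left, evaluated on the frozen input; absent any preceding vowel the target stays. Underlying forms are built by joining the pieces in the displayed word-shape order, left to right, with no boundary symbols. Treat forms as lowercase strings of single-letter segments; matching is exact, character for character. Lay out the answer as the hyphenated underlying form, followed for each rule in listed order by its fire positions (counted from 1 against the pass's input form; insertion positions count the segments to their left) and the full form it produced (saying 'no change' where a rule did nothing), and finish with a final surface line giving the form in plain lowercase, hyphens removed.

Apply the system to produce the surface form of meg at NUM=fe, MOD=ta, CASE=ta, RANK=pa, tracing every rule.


underlying: meg-lv-t-m-g
1. o -> e, u -> i / F C0 _: no change
2. e -> o, i -> u / B C0 _: no change
3. a, o -> 0 / V _: no change
4. g -> k, v -> f / _ #: fires at position(s) 8: meglvtmk
surface: meglvtmk


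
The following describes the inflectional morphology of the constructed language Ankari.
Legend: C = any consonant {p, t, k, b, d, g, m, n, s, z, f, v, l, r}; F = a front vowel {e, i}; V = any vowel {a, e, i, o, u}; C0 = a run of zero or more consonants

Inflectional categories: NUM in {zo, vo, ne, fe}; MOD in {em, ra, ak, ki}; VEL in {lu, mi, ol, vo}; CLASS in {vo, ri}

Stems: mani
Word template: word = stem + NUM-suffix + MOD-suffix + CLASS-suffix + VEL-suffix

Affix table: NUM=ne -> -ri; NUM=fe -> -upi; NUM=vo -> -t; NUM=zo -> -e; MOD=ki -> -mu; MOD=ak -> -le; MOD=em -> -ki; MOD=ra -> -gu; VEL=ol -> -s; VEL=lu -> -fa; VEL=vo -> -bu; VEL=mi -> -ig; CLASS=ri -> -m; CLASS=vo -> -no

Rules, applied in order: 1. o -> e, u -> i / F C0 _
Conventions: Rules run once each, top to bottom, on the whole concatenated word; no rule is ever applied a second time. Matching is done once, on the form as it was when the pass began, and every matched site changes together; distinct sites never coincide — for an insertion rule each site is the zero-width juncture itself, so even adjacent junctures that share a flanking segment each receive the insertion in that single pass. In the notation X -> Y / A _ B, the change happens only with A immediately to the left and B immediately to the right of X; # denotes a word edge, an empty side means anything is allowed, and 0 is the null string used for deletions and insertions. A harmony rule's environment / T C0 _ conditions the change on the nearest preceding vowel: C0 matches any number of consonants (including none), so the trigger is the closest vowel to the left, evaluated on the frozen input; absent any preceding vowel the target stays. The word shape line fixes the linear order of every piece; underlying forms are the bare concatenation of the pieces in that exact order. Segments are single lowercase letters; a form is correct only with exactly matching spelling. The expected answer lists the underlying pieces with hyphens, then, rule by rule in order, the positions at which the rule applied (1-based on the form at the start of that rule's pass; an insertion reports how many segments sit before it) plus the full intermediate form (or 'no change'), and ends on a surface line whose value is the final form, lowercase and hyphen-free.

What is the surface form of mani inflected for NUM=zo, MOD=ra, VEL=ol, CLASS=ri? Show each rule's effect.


underlying: mani-e-gu-m-s
1. o -> e, u -> i / F C0 _: fires at position(s) 7: maniegims
surface: maniegims


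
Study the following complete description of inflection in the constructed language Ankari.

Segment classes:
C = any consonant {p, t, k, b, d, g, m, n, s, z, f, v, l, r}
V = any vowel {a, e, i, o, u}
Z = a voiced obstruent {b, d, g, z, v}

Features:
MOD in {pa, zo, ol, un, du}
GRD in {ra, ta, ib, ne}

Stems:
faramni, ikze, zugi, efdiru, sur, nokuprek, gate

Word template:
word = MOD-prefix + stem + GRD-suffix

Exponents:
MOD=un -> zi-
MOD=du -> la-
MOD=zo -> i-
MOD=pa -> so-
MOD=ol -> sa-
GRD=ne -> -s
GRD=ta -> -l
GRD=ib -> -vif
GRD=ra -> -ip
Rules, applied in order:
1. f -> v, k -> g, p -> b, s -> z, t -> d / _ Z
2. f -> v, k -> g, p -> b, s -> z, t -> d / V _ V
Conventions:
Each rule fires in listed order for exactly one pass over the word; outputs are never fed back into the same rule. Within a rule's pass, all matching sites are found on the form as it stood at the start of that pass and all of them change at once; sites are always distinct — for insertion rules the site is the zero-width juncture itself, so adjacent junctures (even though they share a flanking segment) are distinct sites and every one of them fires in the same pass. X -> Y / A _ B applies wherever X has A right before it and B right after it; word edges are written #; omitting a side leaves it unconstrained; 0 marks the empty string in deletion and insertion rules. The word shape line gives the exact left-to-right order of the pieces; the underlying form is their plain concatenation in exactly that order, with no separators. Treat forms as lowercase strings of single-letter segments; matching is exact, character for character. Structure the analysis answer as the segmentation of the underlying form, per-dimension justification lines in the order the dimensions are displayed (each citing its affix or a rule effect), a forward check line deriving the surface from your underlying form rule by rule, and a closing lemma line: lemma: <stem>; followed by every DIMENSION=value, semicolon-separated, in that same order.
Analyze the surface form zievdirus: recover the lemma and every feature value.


underlying: zi-efdiru-s
MOD=un - signalled by the affix zi-
GRD=ne - signalled by the affix -s
check: ziefdirus -> zievdirus -> zievdirus
lemma: efdiru; MOD=un; GRD=ne


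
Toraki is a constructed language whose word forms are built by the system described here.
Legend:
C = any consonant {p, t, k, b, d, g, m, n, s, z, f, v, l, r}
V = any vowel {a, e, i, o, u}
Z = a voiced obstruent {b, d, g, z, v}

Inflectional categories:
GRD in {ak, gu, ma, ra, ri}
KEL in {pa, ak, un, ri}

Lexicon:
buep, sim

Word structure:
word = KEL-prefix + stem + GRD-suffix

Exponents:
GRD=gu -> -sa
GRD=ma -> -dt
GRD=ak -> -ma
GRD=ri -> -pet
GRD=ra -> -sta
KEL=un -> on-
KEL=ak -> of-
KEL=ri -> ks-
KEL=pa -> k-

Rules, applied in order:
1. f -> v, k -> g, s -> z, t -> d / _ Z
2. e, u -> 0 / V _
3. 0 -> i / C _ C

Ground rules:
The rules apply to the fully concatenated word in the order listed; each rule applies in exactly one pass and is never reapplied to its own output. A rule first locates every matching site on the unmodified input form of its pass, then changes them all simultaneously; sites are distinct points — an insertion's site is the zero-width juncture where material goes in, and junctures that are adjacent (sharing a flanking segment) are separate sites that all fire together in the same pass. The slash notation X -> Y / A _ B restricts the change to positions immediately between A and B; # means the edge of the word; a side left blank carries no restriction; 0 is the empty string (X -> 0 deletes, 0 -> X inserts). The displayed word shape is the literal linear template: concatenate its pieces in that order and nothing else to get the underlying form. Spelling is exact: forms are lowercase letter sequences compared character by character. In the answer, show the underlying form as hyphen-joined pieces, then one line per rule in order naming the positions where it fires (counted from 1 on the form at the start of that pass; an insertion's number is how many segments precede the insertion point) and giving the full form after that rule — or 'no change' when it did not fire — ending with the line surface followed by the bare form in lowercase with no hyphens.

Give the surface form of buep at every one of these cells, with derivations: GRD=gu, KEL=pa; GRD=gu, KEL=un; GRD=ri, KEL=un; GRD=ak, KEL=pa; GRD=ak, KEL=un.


cell GRD=gu, KEL=pa:
underlying: k-buep-sa
1. f -> v, k -> g, s -> z, t -> d / _ Z: fires at position(s) 1: gbuepsa
2. e, u -> 0 / V _: fires at position(s) 4: gbupsa
3. 0 -> i / C _ C: inserts after position(s) 1, 4: gibupisa
surface: gibupisa

cell GRD=gu, KEL=un:
underlying: on-buep-sa
1. f -> v, k -> g, s -> z, t -> d / _ Z: no change
2. e, u -> 0 / V _: fires at position(s) 5: onbupsa
3. 0 -> i / C _ C: inserts after position(s) 2, 5: onibupisa
surface: onibupisa

cell GRD=ri, KEL=un:
underlying: on-buep-pet
1. f -> v, k -> g, s -> z, t -> d / _ Z: no change
2. e, u -> 0 / V _: fires at position(s) 5: onbuppet
3. 0 -> i / C _ C: inserts after position(s) 2, 5: onibupipet
surface: onibupipet

cell GRD=ak, KEL=pa:
underlying: k-buep-ma
1. f -> v, k -> g, s -> z, t -> d / _ Z: fires at position(s) 1: gbuepma
2. e, u -> 0 / V _: fires at position(s) 4: gbupma
3. 0 -> i / C _ C: inserts after position(s) 1, 4: gibupima
surface: gibupima

cell GRD=ak, KEL=un:
underlying: on-buep-ma
1. f -> v, k -> g, s -> z, t -> d / _ Z: no change
2. e, u -> 0 / V _: fires at position(s) 5: onbupma
3. 0 -> i / C _ C: inserts after position(s) 2, 5: onibupima
surface: onibupima


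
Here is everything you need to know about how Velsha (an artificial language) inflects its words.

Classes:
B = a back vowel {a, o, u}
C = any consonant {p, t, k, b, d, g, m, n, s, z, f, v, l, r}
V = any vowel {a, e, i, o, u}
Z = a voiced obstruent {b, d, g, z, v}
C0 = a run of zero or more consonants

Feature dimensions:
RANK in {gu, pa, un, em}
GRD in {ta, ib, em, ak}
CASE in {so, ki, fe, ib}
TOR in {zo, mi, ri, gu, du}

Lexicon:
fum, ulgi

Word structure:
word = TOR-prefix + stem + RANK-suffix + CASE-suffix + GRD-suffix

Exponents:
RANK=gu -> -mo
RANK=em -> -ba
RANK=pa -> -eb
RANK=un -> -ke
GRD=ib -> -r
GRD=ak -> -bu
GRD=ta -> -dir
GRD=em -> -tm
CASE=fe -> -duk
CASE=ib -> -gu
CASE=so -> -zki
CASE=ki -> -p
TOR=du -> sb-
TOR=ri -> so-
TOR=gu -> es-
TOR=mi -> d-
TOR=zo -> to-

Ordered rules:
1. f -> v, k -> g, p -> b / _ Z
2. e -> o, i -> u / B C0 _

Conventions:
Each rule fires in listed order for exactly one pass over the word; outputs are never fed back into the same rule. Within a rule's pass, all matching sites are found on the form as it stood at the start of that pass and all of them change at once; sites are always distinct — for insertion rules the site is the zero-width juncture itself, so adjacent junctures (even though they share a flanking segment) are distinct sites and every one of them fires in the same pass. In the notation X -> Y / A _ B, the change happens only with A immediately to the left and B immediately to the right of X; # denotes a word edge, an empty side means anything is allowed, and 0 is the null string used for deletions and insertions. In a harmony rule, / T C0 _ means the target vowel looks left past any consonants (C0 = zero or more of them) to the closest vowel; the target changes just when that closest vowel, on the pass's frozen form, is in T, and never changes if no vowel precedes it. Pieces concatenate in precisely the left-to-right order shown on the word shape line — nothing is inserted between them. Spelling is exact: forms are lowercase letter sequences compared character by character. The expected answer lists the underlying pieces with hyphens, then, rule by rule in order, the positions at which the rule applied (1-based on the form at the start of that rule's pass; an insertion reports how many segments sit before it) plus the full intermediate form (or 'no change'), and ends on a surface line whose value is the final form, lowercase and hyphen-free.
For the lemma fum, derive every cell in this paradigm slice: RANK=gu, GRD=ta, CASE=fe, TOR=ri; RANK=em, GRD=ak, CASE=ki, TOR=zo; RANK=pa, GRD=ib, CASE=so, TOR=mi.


cell RANK=gu, GRD=ta, CASE=fe, TOR=ri:
underlying: so-fum-mo-duk-dir
1. f -> v, k -> g, p -> b / _ Z: fires at position(s) 10: sofummodugdir
2. e -> o, i -> u / B C0 _: fires at position(s) 12: sofummodugdur
surface: sofummodugdur

cell RANK=em, GRD=ak, CASE=ki, TOR=zo:
underlying: to-fum-ba-p-bu
1. f -> v, k -> g, p -> b / _ Z: fires at position(s) 8: tofumbabbu
2. e -> o, i -> u / B C0 _: no change
surface: tofumbabbu

cell RANK=pa, GRD=ib, CASE=so, TOR=mi:
underlying: d-fum-eb-zki-r
1. f -> v, k -> g, p -> b / _ Z: no change
2. e -> o, i -> u / B C0 _: fires at position(s) 5: dfumobzkir
surface: dfumobzkir


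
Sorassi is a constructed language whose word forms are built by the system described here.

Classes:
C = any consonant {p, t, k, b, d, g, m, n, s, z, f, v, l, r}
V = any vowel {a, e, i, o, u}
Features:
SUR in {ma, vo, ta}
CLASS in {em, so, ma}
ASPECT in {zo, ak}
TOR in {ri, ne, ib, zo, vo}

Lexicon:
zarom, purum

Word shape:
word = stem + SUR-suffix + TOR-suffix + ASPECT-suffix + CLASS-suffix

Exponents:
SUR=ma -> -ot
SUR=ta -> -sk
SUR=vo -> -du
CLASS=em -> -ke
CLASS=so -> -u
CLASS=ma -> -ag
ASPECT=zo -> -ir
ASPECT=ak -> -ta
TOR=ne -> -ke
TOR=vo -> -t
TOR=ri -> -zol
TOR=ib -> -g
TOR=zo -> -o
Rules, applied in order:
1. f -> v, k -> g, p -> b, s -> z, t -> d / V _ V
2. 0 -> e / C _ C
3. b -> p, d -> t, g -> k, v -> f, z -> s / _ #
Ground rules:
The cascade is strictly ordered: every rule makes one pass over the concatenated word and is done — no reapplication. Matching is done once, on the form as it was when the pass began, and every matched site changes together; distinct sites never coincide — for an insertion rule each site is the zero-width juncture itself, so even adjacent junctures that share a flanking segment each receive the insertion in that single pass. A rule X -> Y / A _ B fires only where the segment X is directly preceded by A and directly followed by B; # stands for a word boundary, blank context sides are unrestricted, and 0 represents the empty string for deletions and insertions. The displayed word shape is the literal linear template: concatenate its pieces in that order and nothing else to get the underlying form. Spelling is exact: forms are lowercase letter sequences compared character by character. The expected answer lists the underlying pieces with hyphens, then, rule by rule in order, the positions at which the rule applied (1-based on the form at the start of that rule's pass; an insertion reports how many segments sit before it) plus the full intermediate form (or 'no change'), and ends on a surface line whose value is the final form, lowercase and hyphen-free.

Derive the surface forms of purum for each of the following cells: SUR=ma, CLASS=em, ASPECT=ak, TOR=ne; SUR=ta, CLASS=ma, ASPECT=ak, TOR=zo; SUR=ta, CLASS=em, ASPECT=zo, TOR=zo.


cell SUR=ma, CLASS=em, ASPECT=ak, TOR=ne:
underlying: purum-ot-ke-ta-ke
1. f -> v, k -> g, p -> b, s -> z, t -> d / V _ V: fires at position(s) 10, 12: purumotkedage
2. 0 -> e / C _ C: inserts after position(s) 7: purumotekedage
3. b -> p, d -> t, g -> k, v -> f, z -> s / _ #: no change
surface: purumotekedage

cell SUR=ta, CLASS=ma, ASPECT=ak, TOR=zo:
underlying: purum-sk-o-ta-ag
1. f -> v, k -> g, p -> b, s -> z, t -> d / V _ V: fires at position(s) 9: purumskodaag
2. 0 -> e / C _ C: inserts after position(s) 5, 6: purumesekodaag
3. b -> p, d -> t, g -> k, v -> f, z -> s / _ #: fires at position(s) 14: purumesekodaak
surface: purumesekodaak

cell SUR=ta, CLASS=em, ASPECT=zo, TOR=zo:
underlying: purum-sk-o-ir-ke
1. f -> v, k -> g, p -> b, s -> z, t -> d / V _ V: no change
2. 0 -> e / C _ C: inserts after position(s) 5, 6, 10: purumesekoireke
3. b -> p, d -> t, g -> k, v -> f, z -> s / _ #: no change
surface: purumesekoireke


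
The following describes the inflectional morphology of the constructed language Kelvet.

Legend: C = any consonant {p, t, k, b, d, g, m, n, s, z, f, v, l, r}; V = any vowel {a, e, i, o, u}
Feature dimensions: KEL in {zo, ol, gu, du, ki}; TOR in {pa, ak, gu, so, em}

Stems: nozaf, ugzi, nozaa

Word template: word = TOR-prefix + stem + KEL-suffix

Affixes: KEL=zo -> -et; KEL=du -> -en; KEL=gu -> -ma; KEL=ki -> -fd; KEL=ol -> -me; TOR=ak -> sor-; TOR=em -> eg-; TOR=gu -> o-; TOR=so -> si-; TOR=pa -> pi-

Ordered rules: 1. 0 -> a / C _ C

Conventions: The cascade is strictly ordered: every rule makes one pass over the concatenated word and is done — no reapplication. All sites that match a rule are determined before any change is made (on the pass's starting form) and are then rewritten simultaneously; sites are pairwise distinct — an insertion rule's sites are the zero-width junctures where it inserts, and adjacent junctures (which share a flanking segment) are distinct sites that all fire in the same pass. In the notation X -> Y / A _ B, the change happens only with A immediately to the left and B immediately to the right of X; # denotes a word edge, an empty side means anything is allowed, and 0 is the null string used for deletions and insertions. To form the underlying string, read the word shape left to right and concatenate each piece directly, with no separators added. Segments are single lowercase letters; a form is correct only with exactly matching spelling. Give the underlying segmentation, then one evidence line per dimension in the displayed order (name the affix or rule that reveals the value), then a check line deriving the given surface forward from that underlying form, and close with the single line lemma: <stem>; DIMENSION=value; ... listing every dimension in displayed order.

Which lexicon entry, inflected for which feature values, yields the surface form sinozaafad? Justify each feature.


underlying: si-nozaa-fd
KEL=ki - signalled by the affix -fd
TOR=so - signalled by the affix si-
check: sinozaafd -> sinozaafad
lemma: nozaa; KEL=ki; TOR=so


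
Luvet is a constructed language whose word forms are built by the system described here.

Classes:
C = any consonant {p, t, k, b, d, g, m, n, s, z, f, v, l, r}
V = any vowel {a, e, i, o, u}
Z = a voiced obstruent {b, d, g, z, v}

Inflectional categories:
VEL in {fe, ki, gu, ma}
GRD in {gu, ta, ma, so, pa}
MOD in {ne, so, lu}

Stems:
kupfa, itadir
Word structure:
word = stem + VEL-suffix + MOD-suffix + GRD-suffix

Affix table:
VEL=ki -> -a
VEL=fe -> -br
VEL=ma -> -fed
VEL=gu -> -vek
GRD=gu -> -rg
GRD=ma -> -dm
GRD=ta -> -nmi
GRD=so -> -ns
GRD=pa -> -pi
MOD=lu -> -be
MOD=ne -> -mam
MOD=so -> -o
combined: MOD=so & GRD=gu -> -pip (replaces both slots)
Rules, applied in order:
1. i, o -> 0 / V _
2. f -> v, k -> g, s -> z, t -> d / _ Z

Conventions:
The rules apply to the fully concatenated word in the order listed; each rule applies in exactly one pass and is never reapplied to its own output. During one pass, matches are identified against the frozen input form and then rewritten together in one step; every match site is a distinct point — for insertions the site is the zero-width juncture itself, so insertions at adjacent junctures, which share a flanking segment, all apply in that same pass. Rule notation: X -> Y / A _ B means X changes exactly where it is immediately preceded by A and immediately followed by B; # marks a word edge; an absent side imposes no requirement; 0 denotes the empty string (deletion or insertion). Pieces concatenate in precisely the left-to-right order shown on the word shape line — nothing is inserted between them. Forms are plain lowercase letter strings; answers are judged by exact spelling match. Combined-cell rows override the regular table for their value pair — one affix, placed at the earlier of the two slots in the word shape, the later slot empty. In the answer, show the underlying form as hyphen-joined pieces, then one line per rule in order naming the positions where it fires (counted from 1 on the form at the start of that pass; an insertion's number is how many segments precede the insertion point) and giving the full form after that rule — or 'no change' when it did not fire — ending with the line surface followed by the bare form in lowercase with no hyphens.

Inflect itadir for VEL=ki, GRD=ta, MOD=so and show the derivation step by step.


underlying: itadir-a-o-nmi
1. i, o -> 0 / V _: fires at position(s) 8: itadiranmi
2. f -> v, k -> g, s -> z, t -> d / _ Z: no change
surface: itadiranmi


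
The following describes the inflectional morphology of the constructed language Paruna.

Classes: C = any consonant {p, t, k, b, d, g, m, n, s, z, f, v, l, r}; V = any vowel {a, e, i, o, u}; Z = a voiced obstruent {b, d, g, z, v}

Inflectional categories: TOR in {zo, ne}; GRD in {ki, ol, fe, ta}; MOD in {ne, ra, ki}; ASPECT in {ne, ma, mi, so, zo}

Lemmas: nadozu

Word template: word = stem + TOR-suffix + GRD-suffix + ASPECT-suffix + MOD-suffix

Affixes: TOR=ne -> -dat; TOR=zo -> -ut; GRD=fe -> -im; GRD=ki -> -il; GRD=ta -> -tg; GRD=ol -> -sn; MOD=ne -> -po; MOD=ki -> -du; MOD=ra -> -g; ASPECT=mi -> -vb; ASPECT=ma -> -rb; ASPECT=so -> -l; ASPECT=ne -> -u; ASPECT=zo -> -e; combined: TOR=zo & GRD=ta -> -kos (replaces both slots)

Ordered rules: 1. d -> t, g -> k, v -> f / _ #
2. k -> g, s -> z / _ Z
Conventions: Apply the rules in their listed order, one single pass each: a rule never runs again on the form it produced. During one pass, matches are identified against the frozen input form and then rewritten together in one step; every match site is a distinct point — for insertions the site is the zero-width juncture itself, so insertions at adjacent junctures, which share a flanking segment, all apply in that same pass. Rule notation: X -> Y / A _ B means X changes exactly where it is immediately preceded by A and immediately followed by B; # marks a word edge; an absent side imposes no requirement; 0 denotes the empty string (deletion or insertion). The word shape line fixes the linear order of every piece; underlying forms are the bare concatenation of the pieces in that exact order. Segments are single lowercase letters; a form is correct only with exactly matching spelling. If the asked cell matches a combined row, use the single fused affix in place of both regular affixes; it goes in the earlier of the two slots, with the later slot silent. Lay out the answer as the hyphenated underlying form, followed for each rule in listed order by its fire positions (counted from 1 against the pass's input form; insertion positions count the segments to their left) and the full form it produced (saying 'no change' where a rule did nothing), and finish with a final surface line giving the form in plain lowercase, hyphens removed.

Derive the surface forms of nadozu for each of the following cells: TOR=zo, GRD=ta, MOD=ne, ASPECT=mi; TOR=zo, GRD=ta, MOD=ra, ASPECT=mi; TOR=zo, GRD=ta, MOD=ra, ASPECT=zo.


cell TOR=zo, GRD=ta, MOD=ne, ASPECT=mi:
underlying: nadozu-kos-vb-po
1. d -> t, g -> k, v -> f / _ #: no change
2. k -> g, s -> z / _ Z: fires at position(s) 9: nadozukozvbpo
surface: nadozukozvbpo

cell TOR=zo, GRD=ta, MOD=ra, ASPECT=mi:
underlying: nadozu-kos-vb-g
1. d -> t, g -> k, v -> f / _ #: fires at position(s) 12: nadozukosvbk
2. k -> g, s -> z / _ Z: fires at position(s) 9: nadozukozvbk
surface: nadozukozvbk

cell TOR=zo, GRD=ta, MOD=ra, ASPECT=zo:
underlying: nadozu-kos-e-g
1. d -> t, g -> k, v -> f / _ #: fires at position(s) 11: nadozukosek
2. k -> g, s -> z / _ Z: no change
surface: nadozukosek


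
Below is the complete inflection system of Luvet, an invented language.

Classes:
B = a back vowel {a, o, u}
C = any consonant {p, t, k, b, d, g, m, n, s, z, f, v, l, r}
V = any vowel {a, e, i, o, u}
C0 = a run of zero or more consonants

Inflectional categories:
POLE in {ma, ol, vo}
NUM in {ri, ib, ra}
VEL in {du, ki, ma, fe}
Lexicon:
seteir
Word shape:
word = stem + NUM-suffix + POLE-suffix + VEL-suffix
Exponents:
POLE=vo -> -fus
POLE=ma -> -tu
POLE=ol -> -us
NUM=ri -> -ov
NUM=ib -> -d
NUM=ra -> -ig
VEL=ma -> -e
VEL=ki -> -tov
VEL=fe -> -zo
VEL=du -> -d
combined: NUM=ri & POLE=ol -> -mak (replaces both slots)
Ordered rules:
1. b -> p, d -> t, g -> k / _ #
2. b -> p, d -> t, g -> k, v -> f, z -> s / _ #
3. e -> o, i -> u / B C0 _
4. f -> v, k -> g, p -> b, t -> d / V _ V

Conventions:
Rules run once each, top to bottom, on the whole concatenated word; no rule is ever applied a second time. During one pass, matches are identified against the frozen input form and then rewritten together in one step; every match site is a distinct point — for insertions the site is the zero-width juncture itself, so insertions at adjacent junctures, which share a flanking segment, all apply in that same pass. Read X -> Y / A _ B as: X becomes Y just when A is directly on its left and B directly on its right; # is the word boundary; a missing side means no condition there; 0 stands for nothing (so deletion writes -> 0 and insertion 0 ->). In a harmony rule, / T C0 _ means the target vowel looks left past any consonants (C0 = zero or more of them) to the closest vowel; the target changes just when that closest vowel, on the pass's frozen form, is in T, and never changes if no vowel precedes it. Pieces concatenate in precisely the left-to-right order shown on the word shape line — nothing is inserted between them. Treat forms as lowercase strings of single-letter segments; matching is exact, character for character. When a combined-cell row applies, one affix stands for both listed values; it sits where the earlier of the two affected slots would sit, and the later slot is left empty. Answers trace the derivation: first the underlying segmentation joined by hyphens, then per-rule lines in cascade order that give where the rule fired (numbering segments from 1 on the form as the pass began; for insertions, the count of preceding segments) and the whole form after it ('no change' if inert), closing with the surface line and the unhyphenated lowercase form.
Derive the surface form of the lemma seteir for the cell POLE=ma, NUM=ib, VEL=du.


underlying: seteir-d-tu-d
1. b -> p, d -> t, g -> k / _ #: fires at position(s) 10: seteirdtut
2. b -> p, d -> t, g -> k, v -> f, z -> s / _ #: no change
3. e -> o, i -> u / B C0 _: no change
4. f -> v, k -> g, p -> b, t -> d / V _ V: fires at position(s) 3: sedeirdtut
surface: sedeirdtut


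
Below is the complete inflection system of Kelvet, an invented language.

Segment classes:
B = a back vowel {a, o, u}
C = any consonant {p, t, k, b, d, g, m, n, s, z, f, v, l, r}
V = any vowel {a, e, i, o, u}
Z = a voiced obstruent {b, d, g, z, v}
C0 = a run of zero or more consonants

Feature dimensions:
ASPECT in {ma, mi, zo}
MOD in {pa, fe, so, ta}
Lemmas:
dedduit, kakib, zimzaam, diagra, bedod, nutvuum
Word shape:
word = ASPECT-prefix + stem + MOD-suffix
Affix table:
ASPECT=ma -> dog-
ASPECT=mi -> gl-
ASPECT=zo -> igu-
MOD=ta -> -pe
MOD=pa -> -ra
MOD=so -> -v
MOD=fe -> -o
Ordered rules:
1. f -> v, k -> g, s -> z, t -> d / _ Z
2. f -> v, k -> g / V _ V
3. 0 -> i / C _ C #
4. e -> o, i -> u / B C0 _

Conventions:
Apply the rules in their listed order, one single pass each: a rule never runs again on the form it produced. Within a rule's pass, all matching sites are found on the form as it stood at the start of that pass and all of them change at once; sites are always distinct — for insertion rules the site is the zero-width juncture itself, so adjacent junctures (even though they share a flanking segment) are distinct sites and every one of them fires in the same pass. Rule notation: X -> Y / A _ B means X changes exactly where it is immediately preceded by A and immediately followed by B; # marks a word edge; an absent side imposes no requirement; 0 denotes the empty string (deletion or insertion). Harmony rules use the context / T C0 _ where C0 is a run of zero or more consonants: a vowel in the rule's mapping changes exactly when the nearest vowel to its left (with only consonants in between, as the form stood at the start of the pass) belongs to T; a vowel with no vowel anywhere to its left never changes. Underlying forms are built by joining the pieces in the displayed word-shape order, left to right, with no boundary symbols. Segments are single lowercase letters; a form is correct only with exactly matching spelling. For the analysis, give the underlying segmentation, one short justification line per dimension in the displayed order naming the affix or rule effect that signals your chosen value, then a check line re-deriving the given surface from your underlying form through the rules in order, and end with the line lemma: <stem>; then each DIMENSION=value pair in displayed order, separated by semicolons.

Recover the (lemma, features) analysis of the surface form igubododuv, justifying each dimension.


underlying: igu-bedod-v
ASPECT=zo - signalled by the affix igu-
MOD=so - signalled by the affix -v
check: igubedodv -> igubedodv -> igubedodv -> igubedodiv -> igubododuv
lemma: bedod; ASPECT=zo; MOD=so


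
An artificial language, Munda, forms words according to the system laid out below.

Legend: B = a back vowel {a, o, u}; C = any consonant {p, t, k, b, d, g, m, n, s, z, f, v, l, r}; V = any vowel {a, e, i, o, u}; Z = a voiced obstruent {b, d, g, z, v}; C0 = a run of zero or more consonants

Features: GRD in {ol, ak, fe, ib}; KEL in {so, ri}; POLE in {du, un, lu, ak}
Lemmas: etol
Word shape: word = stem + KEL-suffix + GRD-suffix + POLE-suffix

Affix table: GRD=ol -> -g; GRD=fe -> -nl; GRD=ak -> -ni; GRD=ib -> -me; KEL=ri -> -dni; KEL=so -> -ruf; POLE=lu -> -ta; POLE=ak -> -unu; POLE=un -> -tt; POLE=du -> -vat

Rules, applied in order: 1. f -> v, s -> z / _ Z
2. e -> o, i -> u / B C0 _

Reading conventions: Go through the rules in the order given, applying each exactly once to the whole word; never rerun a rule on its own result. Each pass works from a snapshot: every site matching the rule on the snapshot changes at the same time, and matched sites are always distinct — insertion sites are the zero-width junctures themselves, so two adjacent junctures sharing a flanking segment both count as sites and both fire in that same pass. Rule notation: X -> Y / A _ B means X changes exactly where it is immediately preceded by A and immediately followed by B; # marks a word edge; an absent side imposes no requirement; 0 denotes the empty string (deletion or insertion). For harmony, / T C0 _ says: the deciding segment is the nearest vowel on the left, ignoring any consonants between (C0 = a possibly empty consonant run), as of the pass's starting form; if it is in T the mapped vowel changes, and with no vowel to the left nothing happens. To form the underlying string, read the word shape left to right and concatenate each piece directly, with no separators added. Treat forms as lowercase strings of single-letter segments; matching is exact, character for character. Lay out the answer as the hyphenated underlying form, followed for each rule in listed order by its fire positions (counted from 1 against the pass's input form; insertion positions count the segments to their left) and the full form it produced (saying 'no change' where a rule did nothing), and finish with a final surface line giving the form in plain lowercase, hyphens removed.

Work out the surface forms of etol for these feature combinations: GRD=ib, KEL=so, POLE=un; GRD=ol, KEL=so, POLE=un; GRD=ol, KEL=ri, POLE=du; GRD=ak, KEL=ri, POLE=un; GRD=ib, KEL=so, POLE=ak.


cell GRD=ib, KEL=so, POLE=un:
underlying: etol-ruf-me-tt
1. f -> v, s -> z / _ Z: no change
2. e -> o, i -> u / B C0 _: fires at position(s) 9: etolrufmott
surface: etolrufmott

cell GRD=ol, KEL=so, POLE=un:
underlying: etol-ruf-g-tt
1. f -> v, s -> z / _ Z: fires at position(s) 7: etolruvgtt
2. e -> o, i -> u / B C0 _: no change
surface: etolruvgtt

cell GRD=ol, KEL=ri, POLE=du:
underlying: etol-dni-g-vat
1. f -> v, s -> z / _ Z: no change
2. e -> o, i -> u / B C0 _: fires at position(s) 7: etoldnugvat
surface: etoldnugvat

cell GRD=ak, KEL=ri, POLE=un:
underlying: etol-dni-ni-tt
1. f -> v, s -> z / _ Z: no change
2. e -> o, i -> u / B C0 _: fires at position(s) 7: etoldnunitt
surface: etoldnunitt

cell GRD=ib, KEL=so, POLE=ak:
underlying: etol-ruf-me-unu
1. f -> v, s -> z / _ Z: no change
2. e -> o, i -> u / B C0 _: fires at position(s) 9: etolrufmounu
surface: etolrufmounu


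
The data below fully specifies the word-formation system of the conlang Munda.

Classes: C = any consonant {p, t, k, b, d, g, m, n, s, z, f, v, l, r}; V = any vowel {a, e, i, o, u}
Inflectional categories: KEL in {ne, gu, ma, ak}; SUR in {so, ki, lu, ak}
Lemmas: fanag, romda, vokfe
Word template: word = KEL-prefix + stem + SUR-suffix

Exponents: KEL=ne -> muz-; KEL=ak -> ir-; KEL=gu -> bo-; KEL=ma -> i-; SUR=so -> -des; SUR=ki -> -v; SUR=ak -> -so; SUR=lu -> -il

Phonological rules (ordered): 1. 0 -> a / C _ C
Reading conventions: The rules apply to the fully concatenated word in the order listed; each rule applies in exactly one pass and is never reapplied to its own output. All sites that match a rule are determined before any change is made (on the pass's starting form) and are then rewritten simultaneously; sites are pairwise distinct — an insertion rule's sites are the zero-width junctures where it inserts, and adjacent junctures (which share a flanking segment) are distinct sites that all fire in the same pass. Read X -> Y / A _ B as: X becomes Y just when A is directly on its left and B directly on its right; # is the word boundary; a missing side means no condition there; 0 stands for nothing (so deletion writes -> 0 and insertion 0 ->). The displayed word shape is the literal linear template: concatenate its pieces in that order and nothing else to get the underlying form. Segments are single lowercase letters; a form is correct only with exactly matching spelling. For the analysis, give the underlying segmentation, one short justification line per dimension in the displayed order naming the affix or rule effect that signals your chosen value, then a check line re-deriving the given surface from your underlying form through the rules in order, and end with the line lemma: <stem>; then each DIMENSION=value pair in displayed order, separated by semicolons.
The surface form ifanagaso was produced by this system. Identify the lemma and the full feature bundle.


underlying: i-fanag-so
KEL=ma - signalled by the affix i-
SUR=ak - signalled by the affix -so
check: ifanagso -> ifanagaso
lemma: fanag; KEL=ma; SUR=ak


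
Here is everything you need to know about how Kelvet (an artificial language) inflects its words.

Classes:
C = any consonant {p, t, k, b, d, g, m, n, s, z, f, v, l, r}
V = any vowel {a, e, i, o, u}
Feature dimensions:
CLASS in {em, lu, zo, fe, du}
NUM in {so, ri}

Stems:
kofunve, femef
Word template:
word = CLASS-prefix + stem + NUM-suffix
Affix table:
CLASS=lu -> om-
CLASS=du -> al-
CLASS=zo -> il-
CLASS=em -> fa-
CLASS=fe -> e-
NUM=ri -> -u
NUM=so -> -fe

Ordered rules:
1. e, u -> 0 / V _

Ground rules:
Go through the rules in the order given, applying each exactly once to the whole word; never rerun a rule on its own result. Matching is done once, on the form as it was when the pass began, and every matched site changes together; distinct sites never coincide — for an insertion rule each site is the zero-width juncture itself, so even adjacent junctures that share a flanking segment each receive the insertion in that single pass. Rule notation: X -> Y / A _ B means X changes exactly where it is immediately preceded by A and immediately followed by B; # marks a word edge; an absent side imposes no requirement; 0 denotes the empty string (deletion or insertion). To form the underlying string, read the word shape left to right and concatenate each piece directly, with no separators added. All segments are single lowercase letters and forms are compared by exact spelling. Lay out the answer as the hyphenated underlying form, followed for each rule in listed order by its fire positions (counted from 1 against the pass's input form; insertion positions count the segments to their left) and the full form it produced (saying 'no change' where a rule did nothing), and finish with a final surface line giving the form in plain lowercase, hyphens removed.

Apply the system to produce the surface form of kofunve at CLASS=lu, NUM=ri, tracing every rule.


underlying: om-kofunve-u
1. e, u -> 0 / V _: fires at position(s) 10: omkofunve
surface: omkofunve


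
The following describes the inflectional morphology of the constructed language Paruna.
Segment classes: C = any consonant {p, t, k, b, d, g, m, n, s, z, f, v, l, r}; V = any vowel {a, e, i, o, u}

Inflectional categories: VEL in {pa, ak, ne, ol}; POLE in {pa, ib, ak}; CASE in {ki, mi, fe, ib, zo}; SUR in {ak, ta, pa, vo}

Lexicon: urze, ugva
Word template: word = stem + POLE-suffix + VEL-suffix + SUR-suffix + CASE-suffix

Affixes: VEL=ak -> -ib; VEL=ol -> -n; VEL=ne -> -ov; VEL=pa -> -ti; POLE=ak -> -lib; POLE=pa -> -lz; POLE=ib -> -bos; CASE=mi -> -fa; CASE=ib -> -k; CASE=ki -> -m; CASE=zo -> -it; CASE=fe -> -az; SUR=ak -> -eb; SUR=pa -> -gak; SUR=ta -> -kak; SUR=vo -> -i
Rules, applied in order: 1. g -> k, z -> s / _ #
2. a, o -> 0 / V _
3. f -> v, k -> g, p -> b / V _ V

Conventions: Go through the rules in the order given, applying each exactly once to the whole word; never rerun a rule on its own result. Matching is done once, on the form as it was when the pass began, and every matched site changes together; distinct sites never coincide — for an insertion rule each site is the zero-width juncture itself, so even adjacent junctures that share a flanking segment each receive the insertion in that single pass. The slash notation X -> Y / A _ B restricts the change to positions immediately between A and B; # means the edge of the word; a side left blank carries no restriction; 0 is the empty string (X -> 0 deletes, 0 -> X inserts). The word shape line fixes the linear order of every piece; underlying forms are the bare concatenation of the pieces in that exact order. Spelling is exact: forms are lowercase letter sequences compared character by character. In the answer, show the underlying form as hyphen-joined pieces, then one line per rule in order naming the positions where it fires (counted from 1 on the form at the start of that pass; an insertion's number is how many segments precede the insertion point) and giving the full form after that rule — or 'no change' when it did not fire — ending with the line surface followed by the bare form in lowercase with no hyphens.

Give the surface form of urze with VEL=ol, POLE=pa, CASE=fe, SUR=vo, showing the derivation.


underlying: urze-lz-n-i-az
1. g -> k, z -> s / _ #: fires at position(s) 10: urzelznias
2. a, o -> 0 / V _: fires at position(s) 9: urzelznis
3. f -> v, k -> g, p -> b / V _ V: no change
surface: urzelznis


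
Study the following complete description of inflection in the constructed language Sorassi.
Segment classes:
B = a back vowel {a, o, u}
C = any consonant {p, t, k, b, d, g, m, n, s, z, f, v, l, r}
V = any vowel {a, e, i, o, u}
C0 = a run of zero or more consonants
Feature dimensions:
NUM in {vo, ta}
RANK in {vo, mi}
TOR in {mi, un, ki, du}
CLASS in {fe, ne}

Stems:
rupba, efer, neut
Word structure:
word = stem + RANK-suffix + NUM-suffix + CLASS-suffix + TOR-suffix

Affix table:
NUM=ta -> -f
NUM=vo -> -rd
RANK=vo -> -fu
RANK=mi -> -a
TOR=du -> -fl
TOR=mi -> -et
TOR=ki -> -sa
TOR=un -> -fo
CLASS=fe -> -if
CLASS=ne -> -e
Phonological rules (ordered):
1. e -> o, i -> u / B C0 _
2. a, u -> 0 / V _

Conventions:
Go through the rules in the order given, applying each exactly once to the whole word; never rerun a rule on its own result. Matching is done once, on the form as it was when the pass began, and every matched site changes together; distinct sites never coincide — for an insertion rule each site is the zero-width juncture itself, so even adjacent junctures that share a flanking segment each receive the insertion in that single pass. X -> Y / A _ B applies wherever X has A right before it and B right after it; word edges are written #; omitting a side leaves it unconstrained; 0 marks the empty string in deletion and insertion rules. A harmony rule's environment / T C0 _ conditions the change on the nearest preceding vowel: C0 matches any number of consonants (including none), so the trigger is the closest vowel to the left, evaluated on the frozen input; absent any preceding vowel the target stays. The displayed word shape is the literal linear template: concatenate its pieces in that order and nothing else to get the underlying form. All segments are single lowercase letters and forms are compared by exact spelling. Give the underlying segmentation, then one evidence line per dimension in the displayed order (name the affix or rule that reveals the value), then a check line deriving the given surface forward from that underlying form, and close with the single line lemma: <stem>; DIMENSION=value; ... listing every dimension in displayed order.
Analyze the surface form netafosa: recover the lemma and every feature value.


underlying: neut-a-f-e-sa
NUM=ta - signalled by the affix -f
RANK=mi - signalled by the affix -a
TOR=ki - signalled by the affix -sa
CLASS=ne - signalled by the affix -e
check: neutafesa -> neutafosa -> netafosa
lemma: neut; NUM=ta; RANK=mi; TOR=ki; CLASS=ne
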